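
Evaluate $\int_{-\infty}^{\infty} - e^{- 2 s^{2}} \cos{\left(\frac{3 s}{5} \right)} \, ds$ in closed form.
$- \frac{\sqrt{2} \sqrt{\pi}}{2 e^{\frac{9}{200}}}$

Define $I(b) = \int_{-\infty}^{\infty} - e^{- 2 s^{2}} \cos{\left(b s \right)} \, ds$.

Differentiating under the integral sign,
$$I'(b) = \int_{-\infty}^{\infty} s e^{- 2 s^{2}} \sin{\left(b s \right)} \, ds.$$

Integrate $\int_{-\infty}^{\infty} s \sin(b s)\, e^{- 2 s^{2}}\, ds$ by parts with $u = \sin(b s)$ and $dv = s\, e^{- 2 s^{2}}\, ds$, giving $v = - \frac{e^{- 2 s^{2}}}{4}$. The boundary term vanishes and
$$\int_{-\infty}^{\infty} s \sin(b s)\, e^{- 2 s^{2}}\, ds = \frac{b}{4} \int_{-\infty}^{\infty} \cos(b s)\, e^{- 2 s^{2}}\, ds,$$
so $I'(b) = - \frac{b}{4}\, I(b)$.

This is a separable first-order ODE; solving with the initial condition $I(0) = \int_{-\infty}^{\infty} - e^{- 2 s^{2}}\,ds = - \frac{\sqrt{2} \sqrt{\pi}}{2}$ gives
$$I(b) = - \frac{\sqrt{2} \sqrt{\pi} e^{- \frac{b^{2}}{8}}}{2}.$$

Setting $b = \frac{3}{5}$:
$$I = - \frac{\sqrt{2} \sqrt{\pi}}{2 e^{\frac{9}{200}}}.$$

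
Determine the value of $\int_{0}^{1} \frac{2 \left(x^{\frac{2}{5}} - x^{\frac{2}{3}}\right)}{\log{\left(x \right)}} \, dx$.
$- \log{\left(\frac{625}{441} \right)}$

Consider the one-parameter family: let $I(a) = \int_{0}^{1} \frac{2 \left(x^{\frac{2}{5}} - x^{a}\right)}{\log{\left(x \right)}} \, dx$.

Since $\dfrac{\partial}{\partial a}\,x^{a} = x^{a} \ln x$, the $\ln x$ in the denominator cancels and
$$\frac{dI}{da} = \int_{0}^{1} -2 x^{a} \, dx = -2 \left[\frac{x^{a+1}}{a+1}\right]_0^1 = - \frac{2}{a + 1}.$$

Integrating with respect to $a$ gives $I(a) = - \log{\left(\frac{25 \left(a + 1\right)^{2}}{49} \right)} + C$.

At $a = \frac{2}{5}$ the integrand is identically $0$, so $I(\frac{2}{5}) = 0$. The closed form gives $0$, hence $C = 0$.

Setting $a = \frac{2}{3}$:
$$I = - \log{\left(\frac{625}{441} \right)}.$$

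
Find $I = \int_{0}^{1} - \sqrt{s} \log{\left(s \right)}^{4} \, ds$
$- \frac{256}{81}$

Consider the simpler parametrised integral
$$J(a) = \int_{0}^{1} - s^{a} \, ds = - \frac{1}{a + 1}.$$

Differentiating under the integral sign brings down a factor of $\ln s$:
$$\frac{dJ}{da} = \int_{0}^{1} - s^{a} \log{\left(s \right)} \, ds = \frac{1}{\left(a + 1\right)^{2}}.$$

Repeating $4$ times in total — each differentiation brings down another $\ln s$ — gives
$$\frac{d^{4}J}{da^{4}} = \int_{0}^{1} - s^{a} \log{\left(s \right)}^{4} \, ds = - \frac{24}{\left(a + 1\right)^{5}},$$
and the integrand here is exactly the target integrand, so $I = - \frac{24}{\left(a + 1\right)^{5}}$.

Setting $a = \frac{1}{2}$:
$$I = - \frac{256}{81}.$$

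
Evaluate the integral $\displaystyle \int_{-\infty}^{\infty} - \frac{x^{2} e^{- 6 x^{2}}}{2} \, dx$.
$- \frac{\sqrt{6} \sqrt{\pi}}{144}$

Begin with the known integral
$$J(a) = \int_{-\infty}^{\infty} - \frac{e^{- a x^{2}}}{2} \, dx = - \frac{\sqrt{\pi}}{2 \sqrt{a}}.$$

Differentiating under the integral sign brings down a factor of $(-x^2)$:
$$\frac{dJ}{da} = \int_{-\infty}^{\infty} \frac{x^{2} e^{- a x^{2}}}{2} \, dx = \frac{\sqrt{\pi}}{4 a^{\frac{3}{2}}}.$$

The integral on the left is $-I$, so $I = - \frac{\sqrt{\pi}}{4 a^{\frac{3}{2}}}$.

Setting $a = 6$:
$$I = - \frac{\sqrt{6} \sqrt{\pi}}{144}.$$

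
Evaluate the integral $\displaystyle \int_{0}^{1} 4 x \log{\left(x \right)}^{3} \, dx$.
$- \frac{3}{2}$

Consider the simpler parametrised integral
$$J(a) = \int_{0}^{1} 4 x^{a} \, dx = \frac{4}{a + 1}.$$

Differentiating under the integral sign brings down a factor of $\ln x$:
$$\frac{dJ}{da} = \int_{0}^{1} 4 x^{a} \log{\left(x \right)} \, dx = - \frac{4}{\left(a + 1\right)^{2}}.$$

Repeating $3$ times in total — each differentiation brings down another $\ln x$ — gives
$$\frac{d^{3}J}{da^{3}} = \int_{0}^{1} 4 x^{a} \log{\left(x \right)}^{3} \, dx = - \frac{24}{\left(a + 1\right)^{4}},$$
and the integrand here is exactly the target integrand, so $I = - \frac{24}{\left(a + 1\right)^{4}}$.

Setting $a = 1$:
$$I = - \frac{3}{2}.$$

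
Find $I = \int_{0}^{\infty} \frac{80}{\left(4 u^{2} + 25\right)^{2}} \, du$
$\frac{2 \pi}{25}$

Start from the standard arctangent integral
$$J(a) = \int_{0}^{\infty} \frac{5}{a^{2} + u^{2}} \, du = \frac{5 \pi}{2 a}.$$

Differentiating under the integral sign with respect to $a$,
$$\frac{dJ}{da} = \int_{0}^{\infty} - \frac{10 a}{\left(a^{2} + u^{2}\right)^{2}} \, du = - \frac{5 \pi}{2 a^{2}},$$
so $\int_{0}^{\infty} \frac{5}{\left(a^{2} + u^{2}\right)^{2}} \, du = \frac{5 \pi}{4 a^{3}}$.

Setting $a = \frac{5}{2}$:
$$I = \frac{2 \pi}{25}.$$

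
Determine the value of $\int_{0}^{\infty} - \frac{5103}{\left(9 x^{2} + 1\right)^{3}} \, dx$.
$- \frac{5103 \pi}{16}$

Begin with the known result
$$J(a) = \int_{0}^{\infty} - \frac{7}{a^{2} + x^{2}} \, dx = - \frac{7 \pi}{2 a}.$$

Differentiating under the integral sign with respect to $a$,
$$\frac{dJ}{da} = \int_{0}^{\infty} \frac{14 a}{\left(a^{2} + x^{2}\right)^{2}} \, dx = \frac{7 \pi}{2 a^{2}},$$
so $\int_{0}^{\infty} - \frac{7}{\left(a^{2} + x^{2}\right)^{2}} \, dx = - \frac{7 \pi}{4 a^{3}}$.

Repeating — each differentiation of $1/(x^2+a^2)^j$ produces $-2ja/(x^2+a^2)^{j+1}$ — and dividing through by $-2ja$ at each step yields, after $2$ differentiations in total,
$$\int_{0}^{\infty} - \frac{7}{\left(a^{2} + x^{2}\right)^{3}} \, dx = - \frac{21 \pi}{16 a^{5}}.$$

Setting $a = \frac{1}{3}$:
$$I = - \frac{5103 \pi}{16}.$$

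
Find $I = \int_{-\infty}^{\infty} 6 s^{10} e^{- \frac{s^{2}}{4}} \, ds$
$362880 \sqrt{\pi}$

Consider the simpler parametrised integral
$$J(a) = \int_{-\infty}^{\infty} 6 e^{- a s^{2}} \, ds = \frac{6 \sqrt{\pi}}{\sqrt{a}}.$$

Differentiating under the integral sign brings down a factor of $(-s^2)$:
$$\frac{dJ}{da} = \int_{-\infty}^{\infty} - 6 s^{2} e^{- a s^{2}} \, ds = - \frac{3 \sqrt{\pi}}{a^{\frac{3}{2}}}.$$

Repeating $5$ times in total — each differentiation brings down another $(-s^2)$ — gives
$$\frac{d^{5}J}{da^{5}} = \int_{-\infty}^{\infty} - 6 s^{10} e^{- a s^{2}} \, ds = - \frac{2835 \sqrt{\pi}}{16 a^{\frac{11}{2}}},$$
and the integrand here is $(-1)^{5}$ times the target integrand, so $I = (-1)^{5}\,\frac{d^{5}J}{da^{5}} = \frac{2835 \sqrt{\pi}}{16 a^{\frac{11}{2}}}$.

Setting $a = \frac{1}{4}$:
$$I = 362880 \sqrt{\pi}.$$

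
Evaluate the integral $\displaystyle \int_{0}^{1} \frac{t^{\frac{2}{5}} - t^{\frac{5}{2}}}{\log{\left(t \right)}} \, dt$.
$- \log{\left(5 \right)} + \log{\left(2 \right)}$

Introduce a parameter $a$ in the exponent: let $I(a) = \int_{0}^{1} \frac{t^{\frac{2}{5}} - t^{a}}{\log{\left(t \right)}} \, dt$.

Since $\dfrac{\partial}{\partial a}\,t^{a} = t^{a} \ln t$, the $\ln t$ in the denominator cancels and
$$\frac{dI}{da} = \int_{0}^{1} -1 t^{a} \, dt = -1 \left[\frac{t^{a+1}}{a+1}\right]_0^1 = - \frac{1}{a + 1}.$$

Integrating with respect to $a$ gives $I(a) = - \log{\left(\frac{5 a}{7} + \frac{5}{7} \right)} + C$.

At $a = \frac{2}{5}$ the integrand is identically $0$, so $I(\frac{2}{5}) = 0$. The closed form gives $0$, hence $C = 0$.

Setting $a = \frac{5}{2}$:
$$I = - \log{\left(5 \right)} + \log{\left(2 \right)}.$$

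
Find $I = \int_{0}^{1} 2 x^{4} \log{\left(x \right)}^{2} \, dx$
$\frac{4}{125}$

Begin with the known integral
$$J(a) = \int_{0}^{1} 2 x^{a} \, dx = \frac{2}{a + 1}.$$

Differentiating under the integral sign brings down a factor of $\ln x$:
$$\frac{dJ}{da} = \int_{0}^{1} 2 x^{a} \log{\left(x \right)} \, dx = - \frac{2}{\left(a + 1\right)^{2}}.$$

Repeating twice in total — each differentiation brings down another $\ln x$ — gives
$$\frac{d^{2}J}{da^{2}} = \int_{0}^{1} 2 x^{a} \log{\left(x \right)}^{2} \, dx = \frac{4}{\left(a + 1\right)^{3}},$$
and the integrand here is exactly the target integrand, so $I = \frac{4}{\left(a + 1\right)^{3}}$.

Setting $a = 4$:
$$I = \frac{4}{125}.$$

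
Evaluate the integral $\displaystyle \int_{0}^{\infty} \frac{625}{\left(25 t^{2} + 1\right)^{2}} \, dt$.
$\frac{125 \pi}{4}$

Begin with the known result
$$J(a) = \int_{0}^{\infty} \frac{1}{a^{2} + t^{2}} \, dt = \frac{\pi}{2 a}.$$

Differentiating under the integral sign with respect to $a$,
$$\frac{dJ}{da} = \int_{0}^{\infty} - \frac{2 a}{\left(a^{2} + t^{2}\right)^{2}} \, dt = - \frac{\pi}{2 a^{2}},$$
so $\int_{0}^{\infty} \frac{1}{\left(a^{2} + t^{2}\right)^{2}} \, dt = \frac{\pi}{4 a^{3}}$.

Setting $a = \frac{1}{5}$:
$$I = \frac{125 \pi}{4}.$$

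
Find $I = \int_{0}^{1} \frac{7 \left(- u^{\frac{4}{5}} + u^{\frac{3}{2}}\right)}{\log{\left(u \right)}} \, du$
$- \log{\left(\frac{612220032}{6103515625} \right)}$

Introduce a parameter $a$ in the exponent: let $I(a) = \int_{0}^{1} \frac{7 \left(u^{\frac{3}{2}} - u^{a}\right)}{\log{\left(u \right)}} \, du$.

Since $\dfrac{\partial}{\partial a}\,u^{a} = u^{a} \ln u$, the $\ln u$ in the denominator cancels and
$$\frac{dI}{da} = \int_{0}^{1} -7 u^{a} \, du = -7 \left[\frac{u^{a+1}}{a+1}\right]_0^1 = - \frac{7}{a + 1}.$$

Integrating with respect to $a$ gives $I(a) = - \log{\left(\frac{128 \left(a + 1\right)^{7}}{78125} \right)} + C$.

At $a = \frac{3}{2}$ the integrand is identically $0$, so $I(\frac{3}{2}) = 0$. The closed form gives $0$, hence $C = 0$.

Setting $a = \frac{4}{5}$:
$$I = - \log{\left(\frac{612220032}{6103515625} \right)}.$$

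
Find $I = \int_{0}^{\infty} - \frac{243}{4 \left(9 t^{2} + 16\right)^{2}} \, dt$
$- \frac{81 \pi}{1024}$

Start from the standard arctangent integral
$$J(a) = \int_{0}^{\infty} - \frac{3}{4 \left(a^{2} + t^{2}\right)} \, dt = - \frac{3 \pi}{8 a}.$$

Differentiating under the integral sign with respect to $a$,
$$\frac{dJ}{da} = \int_{0}^{\infty} \frac{3 a}{2 \left(a^{2} + t^{2}\right)^{2}} \, dt = \frac{3 \pi}{8 a^{2}},$$
so $\int_{0}^{\infty} - \frac{3}{4 \left(a^{2} + t^{2}\right)^{2}} \, dt = - \frac{3 \pi}{16 a^{3}}$.

Setting $a = \frac{4}{3}$:
$$I = - \frac{81 \pi}{1024}.$$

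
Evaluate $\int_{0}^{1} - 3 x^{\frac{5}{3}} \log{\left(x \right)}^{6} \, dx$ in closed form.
$- \frac{295245}{131072}$

Start from the elementary integral
$$J(a) = \int_{0}^{1} - 3 x^{a} \, dx = - \frac{3}{a + 1}.$$

Differentiating under the integral sign brings down a factor of $\ln x$:
$$\frac{dJ}{da} = \int_{0}^{1} - 3 x^{a} \log{\left(x \right)} \, dx = \frac{3}{\left(a + 1\right)^{2}}.$$

Repeating $6$ times in total — each differentiation brings down another $\ln x$ — gives
$$\frac{d^{6}J}{da^{6}} = \int_{0}^{1} - 3 x^{a} \log{\left(x \right)}^{6} \, dx = - \frac{2160}{\left(a + 1\right)^{7}},$$
and the integrand here is exactly the target integrand, so $I = - \frac{2160}{\left(a + 1\right)^{7}}$.

Setting $a = \frac{5}{3}$:
$$I = - \frac{295245}{131072}.$$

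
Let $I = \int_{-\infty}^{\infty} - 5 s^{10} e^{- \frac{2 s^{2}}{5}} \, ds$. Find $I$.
$- \frac{14765625 \sqrt{10} \sqrt{\pi}}{2048}$

Begin with the known integral
$$J(a) = \int_{-\infty}^{\infty} - 5 e^{- a s^{2}} \, ds = - \frac{5 \sqrt{\pi}}{\sqrt{a}}.$$

Differentiating under the integral sign brings down a factor of $(-s^2)$:
$$\frac{dJ}{da} = \int_{-\infty}^{\infty} 5 s^{2} e^{- a s^{2}} \, ds = \frac{5 \sqrt{\pi}}{2 a^{\frac{3}{2}}}.$$

Repeating $5$ times in total — each differentiation brings down another $(-s^2)$ — gives
$$\frac{d^{5}J}{da^{5}} = \int_{-\infty}^{\infty} 5 s^{10} e^{- a s^{2}} \, ds = \frac{4725 \sqrt{\pi}}{32 a^{\frac{11}{2}}},$$
and the integrand here is $(-1)^{5}$ times the target integrand, so $I = (-1)^{5}\,\frac{d^{5}J}{da^{5}} = - \frac{4725 \sqrt{\pi}}{32 a^{\frac{11}{2}}}$.

Setting $a = \frac{2}{5}$:
$$I = - \frac{14765625 \sqrt{10} \sqrt{\pi}}{2048}.$$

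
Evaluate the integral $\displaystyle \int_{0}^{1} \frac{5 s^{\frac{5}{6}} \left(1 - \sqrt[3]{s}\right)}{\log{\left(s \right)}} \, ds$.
$\log{\left(\frac{161051}{371293} \right)}$

Consider the one-parameter family: let $I(a) = \int_{0}^{1} \frac{5 \left(- s^{\frac{7}{6}} + s^{a}\right)}{\log{\left(s \right)}} \, ds$.

Since $\dfrac{\partial}{\partial a}\,s^{a} = s^{a} \ln s$, the $\ln s$ in the denominator cancels and
$$\frac{dI}{da} = \int_{0}^{1} 5 s^{a} \, ds = 5 \left[\frac{s^{a+1}}{a+1}\right]_0^1 = \frac{5}{a + 1}.$$

Integrating with respect to $a$ gives $I(a) = \log{\left(\frac{7776 \left(a + 1\right)^{5}}{371293} \right)} + C$.

At $a = \frac{7}{6}$ the integrand is identically $0$, so $I(\frac{7}{6}) = 0$. The closed form gives $0$, hence $C = 0$.

Setting $a = \frac{5}{6}$:
$$I = \log{\left(\frac{161051}{371293} \right)}.$$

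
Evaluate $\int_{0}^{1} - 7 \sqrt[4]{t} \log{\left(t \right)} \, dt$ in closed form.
$\frac{112}{25}$

Start from the elementary integral
$$J(a) = \int_{0}^{1} - 7 t^{a} \, dt = - \frac{7}{a + 1}.$$

Differentiating under the integral sign brings down a factor of $\ln t$:
$$\frac{dJ}{da} = \int_{0}^{1} - 7 t^{a} \log{\left(t \right)} \, dt = \frac{7}{\left(a + 1\right)^{2}}.$$

The integral on the left is $I$, so $I = \frac{7}{\left(a + 1\right)^{2}}$.

Setting $a = \frac{1}{4}$:
$$I = \frac{112}{25}.$$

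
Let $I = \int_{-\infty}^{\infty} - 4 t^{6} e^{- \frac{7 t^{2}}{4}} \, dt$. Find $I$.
$- \frac{960 \sqrt{7} \sqrt{\pi}}{2401}$

Begin with the known integral
$$J(a) = \int_{-\infty}^{\infty} - 4 e^{- a t^{2}} \, dt = - \frac{4 \sqrt{\pi}}{\sqrt{a}}.$$

Differentiating under the integral sign brings down a factor of $(-t^2)$:
$$\frac{dJ}{da} = \int_{-\infty}^{\infty} 4 t^{2} e^{- a t^{2}} \, dt = \frac{2 \sqrt{\pi}}{a^{\frac{3}{2}}}.$$

Repeating $3$ times in total — each differentiation brings down another $(-t^2)$ — gives
$$\frac{d^{3}J}{da^{3}} = \int_{-\infty}^{\infty} 4 t^{6} e^{- a t^{2}} \, dt = \frac{15 \sqrt{\pi}}{2 a^{\frac{7}{2}}},$$
and the integrand here is $(-1)^{3}$ times the target integrand, so $I = (-1)^{3}\,\frac{d^{3}J}{da^{3}} = - \frac{15 \sqrt{\pi}}{2 a^{\frac{7}{2}}}$.

Setting $a = \frac{7}{4}$:
$$I = - \frac{960 \sqrt{7} \sqrt{\pi}}{2401}.$$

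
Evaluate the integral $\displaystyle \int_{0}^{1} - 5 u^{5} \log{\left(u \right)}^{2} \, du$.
$- \frac{5}{108}$

Consider the simpler parametrised integral
$$J(a) = \int_{0}^{1} - 5 u^{a} \, du = - \frac{5}{a + 1}.$$

Differentiating under the integral sign brings down a factor of $\ln u$:
$$\frac{dJ}{da} = \int_{0}^{1} - 5 u^{a} \log{\left(u \right)} \, du = \frac{5}{\left(a + 1\right)^{2}}.$$

Repeating twice in total — each differentiation brings down another $\ln u$ — gives
$$\frac{d^{2}J}{da^{2}} = \int_{0}^{1} - 5 u^{a} \log{\left(u \right)}^{2} \, du = - \frac{10}{\left(a + 1\right)^{3}},$$
and the integrand here is exactly the target integrand, so $I = - \frac{10}{\left(a + 1\right)^{3}}$.

Setting $a = 5$:
$$I = - \frac{5}{108}.$$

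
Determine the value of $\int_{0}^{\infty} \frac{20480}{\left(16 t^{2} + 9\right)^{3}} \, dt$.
$\frac{320 \pi}{81}$

Start from the standard arctangent integral
$$J(a) = \int_{0}^{\infty} \frac{5}{a^{2} + t^{2}} \, dt = \frac{5 \pi}{2 a}.$$

Differentiating under the integral sign with respect to $a$,
$$\frac{dJ}{da} = \int_{0}^{\infty} - \frac{10 a}{\left(a^{2} + t^{2}\right)^{2}} \, dt = - \frac{5 \pi}{2 a^{2}},$$
so $\int_{0}^{\infty} \frac{5}{\left(a^{2} + t^{2}\right)^{2}} \, dt = \frac{5 \pi}{4 a^{3}}$.

Repeating — each differentiation of $1/(t^2+a^2)^j$ produces $-2ja/(t^2+a^2)^{j+1}$ — and dividing through by $-2ja$ at each step yields, after $2$ differentiations in total,
$$\int_{0}^{\infty} \frac{5}{\left(a^{2} + t^{2}\right)^{3}} \, dt = \frac{15 \pi}{16 a^{5}}.$$

Setting $a = \frac{3}{4}$:
$$I = \frac{320 \pi}{81}.$$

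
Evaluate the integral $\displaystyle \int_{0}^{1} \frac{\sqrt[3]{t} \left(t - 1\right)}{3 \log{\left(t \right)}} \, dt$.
$- \log{\left(2 \right)} + \frac{\log{\left(14 \right)}}{3}$

Consider the one-parameter family: let $I(a) = \int_{0}^{1} \frac{- \sqrt[3]{t} + t^{a}}{3 \log{\left(t \right)}} \, dt$.

Since $\dfrac{\partial}{\partial a}\,t^{a} = t^{a} \ln t$, the $\ln t$ in the denominator cancels and
$$\frac{dI}{da} = \int_{0}^{1} \frac{1}{3} t^{a} \, dt = \frac{1}{3} \left[\frac{t^{a+1}}{a+1}\right]_0^1 = \frac{1}{3 \left(a + 1\right)}.$$

Integrating with respect to $a$ gives $I(a) = \log{\left(\frac{\sqrt[3]{6} \sqrt[3]{a + 1}}{2} \right)} + C$.

At $a = \frac{1}{3}$ the integrand is identically $0$, so $I(\frac{1}{3}) = 0$. The closed form gives $0$, hence $C = 0$.

Setting $a = \frac{4}{3}$:
$$I = - \log{\left(2 \right)} + \frac{\log{\left(14 \right)}}{3}.$$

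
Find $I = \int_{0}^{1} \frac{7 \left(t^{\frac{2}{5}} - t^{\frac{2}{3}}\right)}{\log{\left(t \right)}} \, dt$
$- \log{\left(\frac{6103515625}{1801088541} \right)}$

Introduce a parameter $a$ in the exponent: let $I(a) = \int_{0}^{1} \frac{7 \left(t^{\frac{2}{5}} - t^{a}\right)}{\log{\left(t \right)}} \, dt$.

Since $\dfrac{\partial}{\partial a}\,t^{a} = t^{a} \ln t$, the $\ln t$ in the denominator cancels and
$$\frac{dI}{da} = \int_{0}^{1} -7 t^{a} \, dt = -7 \left[\frac{t^{a+1}}{a+1}\right]_0^1 = - \frac{7}{a + 1}.$$

Integrating with respect to $a$ gives $I(a) = - \log{\left(\frac{78125 \left(a + 1\right)^{7}}{823543} \right)} + C$.

At $a = \frac{2}{5}$ the integrand is identically $0$, so $I(\frac{2}{5}) = 0$. The closed form gives $0$, hence $C = 0$.

Setting $a = \frac{2}{3}$:
$$I = - \log{\left(\frac{6103515625}{1801088541} \right)}.$$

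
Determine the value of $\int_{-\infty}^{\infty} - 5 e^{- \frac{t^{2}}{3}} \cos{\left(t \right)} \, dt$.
$- \frac{5 \sqrt{3} \sqrt{\pi}}{e^{\frac{3}{4}}}$

Define $I(b) = \int_{-\infty}^{\infty} - 5 e^{- \frac{t^{2}}{3}} \cos{\left(b t \right)} \, dt$.

Differentiating under the integral sign,
$$I'(b) = \int_{-\infty}^{\infty} 5 t e^{- \frac{t^{2}}{3}} \sin{\left(b t \right)} \, dt.$$

Integrate $\int_{-\infty}^{\infty} t \sin(b t)\, e^{- \frac{t^{2}}{3}}\, dt$ by parts with $u = \sin(b t)$ and $dv = t\, e^{- \frac{t^{2}}{3}}\, dt$, giving $v = - \frac{3 e^{- \frac{t^{2}}{3}}}{2}$. The boundary term vanishes and
$$\int_{-\infty}^{\infty} t \sin(b t)\, e^{- \frac{t^{2}}{3}}\, dt = \frac{3 b}{2} \int_{-\infty}^{\infty} \cos(b t)\, e^{- \frac{t^{2}}{3}}\, dt,$$
so $I'(b) = - \frac{3 b}{2}\, I(b)$.

This is a separable first-order ODE; solving with the initial condition $I(0) = \int_{-\infty}^{\infty} - 5 e^{- \frac{t^{2}}{3}}\,dt = - 5 \sqrt{3} \sqrt{\pi}$ gives
$$I(b) = - 5 \sqrt{3} \sqrt{\pi} e^{- \frac{3 b^{2}}{4}}.$$

Setting $b = 1$:
$$I = - \frac{5 \sqrt{3} \sqrt{\pi}}{e^{\frac{3}{4}}}.$$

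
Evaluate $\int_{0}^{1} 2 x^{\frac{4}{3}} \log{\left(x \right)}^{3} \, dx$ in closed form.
$- \frac{972}{2401}$

Consider the simpler parametrised integral
$$J(a) = \int_{0}^{1} 2 x^{a} \, dx = \frac{2}{a + 1}.$$

Differentiating under the integral sign brings down a factor of $\ln x$:
$$\frac{dJ}{da} = \int_{0}^{1} 2 x^{a} \log{\left(x \right)} \, dx = - \frac{2}{\left(a + 1\right)^{2}}.$$

Repeating $3$ times in total — each differentiation brings down another $\ln x$ — gives
$$\frac{d^{3}J}{da^{3}} = \int_{0}^{1} 2 x^{a} \log{\left(x \right)}^{3} \, dx = - \frac{12}{\left(a + 1\right)^{4}},$$
and the integrand here is exactly the target integrand, so $I = - \frac{12}{\left(a + 1\right)^{4}}$.

Setting $a = \frac{4}{3}$:
$$I = - \frac{972}{2401}.$$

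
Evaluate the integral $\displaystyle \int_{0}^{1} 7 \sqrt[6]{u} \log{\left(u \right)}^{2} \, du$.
$\frac{432}{49}$

Start from the elementary integral
$$J(a) = \int_{0}^{1} 7 u^{a} \, du = \frac{7}{a + 1}.$$

Differentiating under the integral sign brings down a factor of $\ln u$:
$$\frac{dJ}{da} = \int_{0}^{1} 7 u^{a} \log{\left(u \right)} \, du = - \frac{7}{\left(a + 1\right)^{2}}.$$

Repeating twice in total — each differentiation brings down another $\ln u$ — gives
$$\frac{d^{2}J}{da^{2}} = \int_{0}^{1} 7 u^{a} \log{\left(u \right)}^{2} \, du = \frac{14}{\left(a + 1\right)^{3}},$$
and the integrand here is exactly the target integrand, so $I = \frac{14}{\left(a + 1\right)^{3}}$.

Setting $a = \frac{1}{6}$:
$$I = \frac{432}{49}.$$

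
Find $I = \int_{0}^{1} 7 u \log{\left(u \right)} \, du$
$- \frac{7}{4}$

Begin with the known integral
$$J(a) = \int_{0}^{1} 7 u^{a} \, du = \frac{7}{a + 1}.$$

Differentiating under the integral sign brings down a factor of $\ln u$:
$$\frac{dJ}{da} = \int_{0}^{1} 7 u^{a} \log{\left(u \right)} \, du = - \frac{7}{\left(a + 1\right)^{2}}.$$

The integral on the left is $I$, so $I = - \frac{7}{\left(a + 1\right)^{2}}$.

Setting $a = 1$:
$$I = - \frac{7}{4}.$$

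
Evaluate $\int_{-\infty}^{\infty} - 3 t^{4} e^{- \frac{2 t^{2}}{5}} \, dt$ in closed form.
$- \frac{225 \sqrt{10} \sqrt{\pi}}{32}$

Start from the elementary integral
$$J(a) = \int_{-\infty}^{\infty} - 3 e^{- a t^{2}} \, dt = - \frac{3 \sqrt{\pi}}{\sqrt{a}}.$$

Differentiating under the integral sign brings down a factor of $(-t^2)$:
$$\frac{dJ}{da} = \int_{-\infty}^{\infty} 3 t^{2} e^{- a t^{2}} \, dt = \frac{3 \sqrt{\pi}}{2 a^{\frac{3}{2}}}.$$

Repeating twice in total — each differentiation brings down another $(-t^2)$ — gives
$$\frac{d^{2}J}{da^{2}} = \int_{-\infty}^{\infty} - 3 t^{4} e^{- a t^{2}} \, dt = - \frac{9 \sqrt{\pi}}{4 a^{\frac{5}{2}}},$$
and the integrand here is exactly the target integrand, so $I = - \frac{9 \sqrt{\pi}}{4 a^{\frac{5}{2}}}$.

Setting $a = \frac{2}{5}$:
$$I = - \frac{225 \sqrt{10} \sqrt{\pi}}{32}.$$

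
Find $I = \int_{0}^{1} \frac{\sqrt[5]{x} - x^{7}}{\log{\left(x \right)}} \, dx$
$\log{\left(\frac{3}{20} \right)}$

Consider the one-parameter family: let $I(a) = \int_{0}^{1} \frac{- x^{7} + x^{a}}{\log{\left(x \right)}} \, dx$.

Since $\dfrac{\partial}{\partial a}\,x^{a} = x^{a} \ln x$, the $\ln x$ in the denominator cancels and
$$\frac{dI}{da} = \int_{0}^{1} x^{a} \, dx = \left[\frac{x^{a+1}}{a+1}\right]_0^1 = \frac{1}{a + 1}.$$

Integrating with respect to $a$ gives $I(a) = \log{\left(\frac{a}{8} + \frac{1}{8} \right)} + C$.

At $a = 7$ the integrand is identically $0$, so $I(7) = 0$. The closed form gives $0$, hence $C = 0$.

Setting $a = \frac{1}{5}$:
$$I = \log{\left(\frac{3}{20} \right)}.$$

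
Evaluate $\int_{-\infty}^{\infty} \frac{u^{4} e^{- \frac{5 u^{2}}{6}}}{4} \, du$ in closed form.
$\frac{27 \sqrt{30} \sqrt{\pi}}{500}$

Consider the simpler parametrised integral
$$J(a) = \int_{-\infty}^{\infty} \frac{e^{- a u^{2}}}{4} \, du = \frac{\sqrt{\pi}}{4 \sqrt{a}}.$$

Differentiating under the integral sign brings down a factor of $(-u^2)$:
$$\frac{dJ}{da} = \int_{-\infty}^{\infty} - \frac{u^{2} e^{- a u^{2}}}{4} \, du = - \frac{\sqrt{\pi}}{8 a^{\frac{3}{2}}}.$$

Repeating twice in total — each differentiation brings down another $(-u^2)$ — gives
$$\frac{d^{2}J}{da^{2}} = \int_{-\infty}^{\infty} \frac{u^{4} e^{- a u^{2}}}{4} \, du = \frac{3 \sqrt{\pi}}{16 a^{\frac{5}{2}}},$$
and the integrand here is exactly the target integrand, so $I = \frac{3 \sqrt{\pi}}{16 a^{\frac{5}{2}}}$.

Setting $a = \frac{5}{6}$:
$$I = \frac{27 \sqrt{30} \sqrt{\pi}}{500}.$$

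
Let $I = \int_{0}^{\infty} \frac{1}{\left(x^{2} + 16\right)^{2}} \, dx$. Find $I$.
$\frac{\pi}{256}$

Start from the standard arctangent integral
$$J(a) = \int_{0}^{\infty} \frac{1}{a^{2} + x^{2}} \, dx = \frac{\pi}{2 a}.$$

Differentiating under the integral sign with respect to $a$,
$$\frac{dJ}{da} = \int_{0}^{\infty} - \frac{2 a}{\left(a^{2} + x^{2}\right)^{2}} \, dx = - \frac{\pi}{2 a^{2}},$$
so $\int_{0}^{\infty} \frac{1}{\left(a^{2} + x^{2}\right)^{2}} \, dx = \frac{\pi}{4 a^{3}}$.

Setting $a = 4$:
$$I = \frac{\pi}{256}.$$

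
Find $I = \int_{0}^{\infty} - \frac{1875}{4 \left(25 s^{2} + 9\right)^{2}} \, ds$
$- \frac{125 \pi}{144}$

Recall the elementary integral
$$J(a) = \int_{0}^{\infty} - \frac{3}{4 \left(a^{2} + s^{2}\right)} \, ds = - \frac{3 \pi}{8 a}.$$

Differentiating under the integral sign with respect to $a$,
$$\frac{dJ}{da} = \int_{0}^{\infty} \frac{3 a}{2 \left(a^{2} + s^{2}\right)^{2}} \, ds = \frac{3 \pi}{8 a^{2}},$$
so $\int_{0}^{\infty} - \frac{3}{4 \left(a^{2} + s^{2}\right)^{2}} \, ds = - \frac{3 \pi}{16 a^{3}}$.

Setting $a = \frac{3}{5}$:
$$I = - \frac{125 \pi}{144}.$$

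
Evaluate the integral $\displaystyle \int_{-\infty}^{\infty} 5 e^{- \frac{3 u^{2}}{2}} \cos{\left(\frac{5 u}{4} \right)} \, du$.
$\frac{5 \sqrt{6} \sqrt{\pi}}{3 e^{\frac{25}{96}}}$

Treat the cosine frequency as a parameter and define $I(b) = \int_{-\infty}^{\infty} 5 e^{- \frac{3 u^{2}}{2}} \cos{\left(b u \right)} \, du$.

Differentiating under the integral sign,
$$I'(b) = \int_{-\infty}^{\infty} - 5 u e^{- \frac{3 u^{2}}{2}} \sin{\left(b u \right)} \, du.$$

Integrate $\int_{-\infty}^{\infty} u \sin(b u)\, e^{- \frac{3 u^{2}}{2}}\, du$ by parts with $w = \sin(b u)$ and $dv = u\, e^{- \frac{3 u^{2}}{2}}\, du$, giving $v = - \frac{e^{- \frac{3 u^{2}}{2}}}{3}$. The boundary term vanishes and
$$\int_{-\infty}^{\infty} u \sin(b u)\, e^{- \frac{3 u^{2}}{2}}\, du = \frac{b}{3} \int_{-\infty}^{\infty} \cos(b u)\, e^{- \frac{3 u^{2}}{2}}\, du,$$
so $I'(b) = - \frac{b}{3}\, I(b)$.

This is a separable first-order ODE; solving with the initial condition $I(0) = \int_{-\infty}^{\infty} 5 e^{- \frac{3 u^{2}}{2}}\,du = \frac{5 \sqrt{6} \sqrt{\pi}}{3}$ gives
$$I(b) = \frac{5 \sqrt{6} \sqrt{\pi} e^{- \frac{b^{2}}{6}}}{3}.$$

Setting $b = \frac{5}{4}$:
$$I = \frac{5 \sqrt{6} \sqrt{\pi}}{3 e^{\frac{25}{96}}}.$$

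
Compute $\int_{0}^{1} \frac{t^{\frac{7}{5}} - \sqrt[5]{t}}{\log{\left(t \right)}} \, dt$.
$\log{\left(2 \right)}$

Replace the exponent $\frac{1}{5}$ by a parameter $a$: let $I(a) = \int_{0}^{1} \frac{t^{\frac{7}{5}} - t^{a}}{\log{\left(t \right)}} \, dt$.

Since $\dfrac{\partial}{\partial a}\,t^{a} = t^{a} \ln t$, the $\ln t$ in the denominator cancels and
$$\frac{dI}{da} = \int_{0}^{1} -1 t^{a} \, dt = -1 \left[\frac{t^{a+1}}{a+1}\right]_0^1 = - \frac{1}{a + 1}.$$

Integrating with respect to $a$ gives $I(a) = - \log{\left(\frac{5 a}{12} + \frac{5}{12} \right)} + C$.

At $a = \frac{7}{5}$ the integrand is identically $0$, so $I(\frac{7}{5}) = 0$. The closed form gives $0$, hence $C = 0$.

Setting $a = \frac{1}{5}$:
$$I = \log{\left(2 \right)}.$$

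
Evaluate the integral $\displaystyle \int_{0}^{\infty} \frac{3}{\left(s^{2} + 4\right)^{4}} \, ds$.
$\frac{15 \pi}{4096}$

Recall the elementary integral
$$J(a) = \int_{0}^{\infty} \frac{3}{a^{2} + s^{2}} \, ds = \frac{3 \pi}{2 a}.$$

Differentiating under the integral sign with respect to $a$,
$$\frac{dJ}{da} = \int_{0}^{\infty} - \frac{6 a}{\left(a^{2} + s^{2}\right)^{2}} \, ds = - \frac{3 \pi}{2 a^{2}},$$
so $\int_{0}^{\infty} \frac{3}{\left(a^{2} + s^{2}\right)^{2}} \, ds = \frac{3 \pi}{4 a^{3}}$.

Repeating — each differentiation of $1/(s^2+a^2)^j$ produces $-2ja/(s^2+a^2)^{j+1}$ — and dividing through by $-2ja$ at each step yields, after $3$ differentiations in total,
$$\int_{0}^{\infty} \frac{3}{\left(a^{2} + s^{2}\right)^{4}} \, ds = \frac{15 \pi}{32 a^{7}}.$$

Setting $a = 2$:
$$I = \frac{15 \pi}{4096}.$$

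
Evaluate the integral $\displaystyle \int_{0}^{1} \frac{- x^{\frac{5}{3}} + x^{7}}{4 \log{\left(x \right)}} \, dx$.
$\frac{\log{\left(3 \right)}}{4}$

Consider the one-parameter family: let $I(a) = \int_{0}^{1} \frac{x^{7} - x^{a}}{4 \log{\left(x \right)}} \, dx$.

Since $\dfrac{\partial}{\partial a}\,x^{a} = x^{a} \ln x$, the $\ln x$ in the denominator cancels and
$$\frac{dI}{da} = \int_{0}^{1} - \frac{1}{4} x^{a} \, dx = - \frac{1}{4} \left[\frac{x^{a+1}}{a+1}\right]_0^1 = - \frac{1}{4 a + 4}.$$

Integrating with respect to $a$ gives $I(a) = - \frac{\log{\left(a + 1 \right)}}{4} + \frac{3 \log{\left(2 \right)}}{4} + C$.

At $a = 7$ the integrand is identically $0$, so $I(7) = 0$. The closed form gives $0$, hence $C = 0$.

Setting $a = \frac{5}{3}$:
$$I = \frac{\log{\left(3 \right)}}{4}.$$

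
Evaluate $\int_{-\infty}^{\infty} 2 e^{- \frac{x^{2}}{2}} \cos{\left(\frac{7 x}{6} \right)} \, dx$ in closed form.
$\frac{2 \sqrt{2} \sqrt{\pi}}{e^{\frac{49}{72}}}$

Let $b$ denote the cosine frequency and define $I(b) = \int_{-\infty}^{\infty} 2 e^{- \frac{x^{2}}{2}} \cos{\left(b x \right)} \, dx$.

Differentiating under the integral sign,
$$I'(b) = \int_{-\infty}^{\infty} - 2 x e^{- \frac{x^{2}}{2}} \sin{\left(b x \right)} \, dx.$$

Integrate $\int_{-\infty}^{\infty} x \sin(b x)\, e^{- \frac{x^{2}}{2}}\, dx$ by parts with $u = \sin(b x)$ and $dv = x\, e^{- \frac{x^{2}}{2}}\, dx$, giving $v = - e^{- \frac{x^{2}}{2}}$. The boundary term vanishes and
$$\int_{-\infty}^{\infty} x \sin(b x)\, e^{- \frac{x^{2}}{2}}\, dx = b \int_{-\infty}^{\infty} \cos(b x)\, e^{- \frac{x^{2}}{2}}\, dx,$$
so $I'(b) = - b\, I(b)$.

This is a separable first-order ODE; solving with the initial condition $I(0) = \int_{-\infty}^{\infty} 2 e^{- \frac{x^{2}}{2}}\,dx = 2 \sqrt{2} \sqrt{\pi}$ gives
$$I(b) = 2 \sqrt{2} \sqrt{\pi} e^{- \frac{b^{2}}{2}}.$$

Setting $b = \frac{7}{6}$:
$$I = \frac{2 \sqrt{2} \sqrt{\pi}}{e^{\frac{49}{72}}}.$$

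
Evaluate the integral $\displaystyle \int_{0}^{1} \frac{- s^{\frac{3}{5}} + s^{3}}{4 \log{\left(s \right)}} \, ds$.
$- \frac{\log{\left(2 \right)}}{4} + \frac{\log{\left(5 \right)}}{4}$

Replace the exponent $3$ by a parameter $a$: let $I(a) = \int_{0}^{1} \frac{- s^{\frac{3}{5}} + s^{a}}{4 \log{\left(s \right)}} \, ds$.

Since $\dfrac{\partial}{\partial a}\,s^{a} = s^{a} \ln s$, the $\ln s$ in the denominator cancels and
$$\frac{dI}{da} = \int_{0}^{1} \frac{1}{4} s^{a} \, ds = \frac{1}{4} \left[\frac{s^{a+1}}{a+1}\right]_0^1 = \frac{1}{4 \left(a + 1\right)}.$$

Integrating with respect to $a$ gives $I(a) = \log{\left(\frac{\sqrt[4]{10} \sqrt[4]{a + 1}}{2} \right)} + C$.

At $a = \frac{3}{5}$ the integrand is identically $0$, so $I(\frac{3}{5}) = 0$. The closed form gives $0$, hence $C = 0$.

Setting $a = 3$:
$$I = - \frac{\log{\left(2 \right)}}{4} + \frac{\log{\left(5 \right)}}{4}.$$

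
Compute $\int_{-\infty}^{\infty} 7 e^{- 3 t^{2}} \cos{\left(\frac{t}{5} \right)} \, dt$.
$\frac{7 \sqrt{3} \sqrt{\pi}}{3 e^{\frac{1}{300}}}$

Let $b$ denote the cosine frequency and define $I(b) = \int_{-\infty}^{\infty} 7 e^{- 3 t^{2}} \cos{\left(b t \right)} \, dt$.

Differentiating under the integral sign,
$$I'(b) = \int_{-\infty}^{\infty} - 7 t e^{- 3 t^{2}} \sin{\left(b t \right)} \, dt.$$

Integrate $\int_{-\infty}^{\infty} t \sin(b t)\, e^{- 3 t^{2}}\, dt$ by parts with $u = \sin(b t)$ and $dv = t\, e^{- 3 t^{2}}\, dt$, giving $v = - \frac{e^{- 3 t^{2}}}{6}$. The boundary term vanishes and
$$\int_{-\infty}^{\infty} t \sin(b t)\, e^{- 3 t^{2}}\, dt = \frac{b}{6} \int_{-\infty}^{\infty} \cos(b t)\, e^{- 3 t^{2}}\, dt,$$
so $I'(b) = - \frac{b}{6}\, I(b)$.

This is a separable first-order ODE; solving with the initial condition $I(0) = \int_{-\infty}^{\infty} 7 e^{- 3 t^{2}}\,dt = \frac{7 \sqrt{3} \sqrt{\pi}}{3}$ gives
$$I(b) = \frac{7 \sqrt{3} \sqrt{\pi} e^{- \frac{b^{2}}{12}}}{3}.$$

Setting $b = \frac{1}{5}$:
$$I = \frac{7 \sqrt{3} \sqrt{\pi}}{3 e^{\frac{1}{300}}}.$$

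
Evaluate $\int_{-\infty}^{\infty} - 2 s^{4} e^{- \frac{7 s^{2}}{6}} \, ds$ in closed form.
$- \frac{54 \sqrt{42} \sqrt{\pi}}{343}$

Start from the elementary integral
$$J(a) = \int_{-\infty}^{\infty} - 2 e^{- a s^{2}} \, ds = - \frac{2 \sqrt{\pi}}{\sqrt{a}}.$$

Differentiating under the integral sign brings down a factor of $(-s^2)$:
$$\frac{dJ}{da} = \int_{-\infty}^{\infty} 2 s^{2} e^{- a s^{2}} \, ds = \frac{\sqrt{\pi}}{a^{\frac{3}{2}}}.$$

Repeating twice in total — each differentiation brings down another $(-s^2)$ — gives
$$\frac{d^{2}J}{da^{2}} = \int_{-\infty}^{\infty} - 2 s^{4} e^{- a s^{2}} \, ds = - \frac{3 \sqrt{\pi}}{2 a^{\frac{5}{2}}},$$
and the integrand here is exactly the target integrand, so $I = - \frac{3 \sqrt{\pi}}{2 a^{\frac{5}{2}}}$.

Setting $a = \frac{7}{6}$:
$$I = - \frac{54 \sqrt{42} \sqrt{\pi}}{343}.$$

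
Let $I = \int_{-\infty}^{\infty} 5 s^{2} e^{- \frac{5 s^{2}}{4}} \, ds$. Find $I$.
$\frac{4 \sqrt{5} \sqrt{\pi}}{5}$

Begin with the known integral
$$J(a) = \int_{-\infty}^{\infty} 5 e^{- a s^{2}} \, ds = \frac{5 \sqrt{\pi}}{\sqrt{a}}.$$

Differentiating under the integral sign brings down a factor of $(-s^2)$:
$$\frac{dJ}{da} = \int_{-\infty}^{\infty} - 5 s^{2} e^{- a s^{2}} \, ds = - \frac{5 \sqrt{\pi}}{2 a^{\frac{3}{2}}}.$$

The integral on the left is $-I$, so $I = \frac{5 \sqrt{\pi}}{2 a^{\frac{3}{2}}}$.

Setting $a = \frac{5}{4}$:
$$I = \frac{4 \sqrt{5} \sqrt{\pi}}{5}.$$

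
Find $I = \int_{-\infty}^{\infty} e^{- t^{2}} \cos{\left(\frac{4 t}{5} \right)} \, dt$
$\frac{\sqrt{\pi}}{e^{\frac{4}{25}}}$

Let $b$ denote the cosine frequency and define $I(b) = \int_{-\infty}^{\infty} e^{- t^{2}} \cos{\left(b t \right)} \, dt$.

Differentiating under the integral sign,
$$I'(b) = \int_{-\infty}^{\infty} - t e^{- t^{2}} \sin{\left(b t \right)} \, dt.$$

Integrate $\int_{-\infty}^{\infty} t \sin(b t)\, e^{- t^{2}}\, dt$ by parts with $u = \sin(b t)$ and $dv = t\, e^{- t^{2}}\, dt$, giving $v = - \frac{e^{- t^{2}}}{2}$. The boundary term vanishes and
$$\int_{-\infty}^{\infty} t \sin(b t)\, e^{- t^{2}}\, dt = \frac{b}{2} \int_{-\infty}^{\infty} \cos(b t)\, e^{- t^{2}}\, dt,$$
so $I'(b) = - \frac{b}{2}\, I(b)$.

This is a separable first-order ODE; solving with the initial condition $I(0) = \int_{-\infty}^{\infty} e^{- t^{2}}\,dt = \sqrt{\pi}$ gives
$$I(b) = \sqrt{\pi} e^{- \frac{b^{2}}{4}}.$$

Setting $b = \frac{4}{5}$:
$$I = \frac{\sqrt{\pi}}{e^{\frac{4}{25}}}.$$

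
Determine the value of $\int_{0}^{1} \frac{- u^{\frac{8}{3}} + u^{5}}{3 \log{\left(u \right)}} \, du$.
$- \frac{\log{\left(11 \right)}}{3} + \frac{\log{\left(3 \right)}}{3} + \frac{\log{\left(6 \right)}}{3}$

Introduce a parameter $a$ in the exponent: let $I(a) = \int_{0}^{1} \frac{- u^{\frac{8}{3}} + u^{a}}{3 \log{\left(u \right)}} \, du$.

Since $\dfrac{\partial}{\partial a}\,u^{a} = u^{a} \ln u$, the $\ln u$ in the denominator cancels and
$$\frac{dI}{da} = \int_{0}^{1} \frac{1}{3} u^{a} \, du = \frac{1}{3} \left[\frac{u^{a+1}}{a+1}\right]_0^1 = \frac{1}{3 \left(a + 1\right)}.$$

Integrating with respect to $a$ gives $I(a) = \frac{\log{\left(a + 1 \right)}}{3} - \frac{\log{\left(11 \right)}}{3} + \frac{\log{\left(3 \right)}}{3} + C$.

At $a = \frac{8}{3}$ the integrand is identically $0$, so $I(\frac{8}{3}) = 0$. The closed form gives $0$, hence $C = 0$.

Setting $a = 5$:
$$I = - \frac{\log{\left(11 \right)}}{3} + \frac{\log{\left(3 \right)}}{3} + \frac{\log{\left(6 \right)}}{3}.$$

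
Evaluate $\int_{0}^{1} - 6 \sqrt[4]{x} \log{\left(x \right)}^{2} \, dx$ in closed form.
$- \frac{768}{125}$

Consider the simpler parametrised integral
$$J(a) = \int_{0}^{1} - 6 x^{a} \, dx = - \frac{6}{a + 1}.$$

Differentiating under the integral sign brings down a factor of $\ln x$:
$$\frac{dJ}{da} = \int_{0}^{1} - 6 x^{a} \log{\left(x \right)} \, dx = \frac{6}{\left(a + 1\right)^{2}}.$$

Repeating twice in total — each differentiation brings down another $\ln x$ — gives
$$\frac{d^{2}J}{da^{2}} = \int_{0}^{1} - 6 x^{a} \log{\left(x \right)}^{2} \, dx = - \frac{12}{\left(a + 1\right)^{3}},$$
and the integrand here is exactly the target integrand, so $I = - \frac{12}{\left(a + 1\right)^{3}}$.

Setting $a = \frac{1}{4}$:
$$I = - \frac{768}{125}.$$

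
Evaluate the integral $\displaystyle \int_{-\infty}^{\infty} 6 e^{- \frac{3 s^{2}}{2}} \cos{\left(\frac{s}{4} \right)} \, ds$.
$\frac{2 \sqrt{6} \sqrt{\pi}}{e^{\frac{1}{96}}}$

Define $I(b) = \int_{-\infty}^{\infty} 6 e^{- \frac{3 s^{2}}{2}} \cos{\left(b s \right)} \, ds$.

Differentiating under the integral sign,
$$I'(b) = \int_{-\infty}^{\infty} - 6 s e^{- \frac{3 s^{2}}{2}} \sin{\left(b s \right)} \, ds.$$

Integrate $\int_{-\infty}^{\infty} s \sin(b s)\, e^{- \frac{3 s^{2}}{2}}\, ds$ by parts with $u = \sin(b s)$ and $dv = s\, e^{- \frac{3 s^{2}}{2}}\, ds$, giving $v = - \frac{e^{- \frac{3 s^{2}}{2}}}{3}$. The boundary term vanishes and
$$\int_{-\infty}^{\infty} s \sin(b s)\, e^{- \frac{3 s^{2}}{2}}\, ds = \frac{b}{3} \int_{-\infty}^{\infty} \cos(b s)\, e^{- \frac{3 s^{2}}{2}}\, ds,$$
so $I'(b) = - \frac{b}{3}\, I(b)$.

This is a separable first-order ODE; solving with the initial condition $I(0) = \int_{-\infty}^{\infty} 6 e^{- \frac{3 s^{2}}{2}}\,ds = 2 \sqrt{6} \sqrt{\pi}$ gives
$$I(b) = 2 \sqrt{6} \sqrt{\pi} e^{- \frac{b^{2}}{6}}.$$

Setting $b = \frac{1}{4}$:
$$I = \frac{2 \sqrt{6} \sqrt{\pi}}{e^{\frac{1}{96}}}.$$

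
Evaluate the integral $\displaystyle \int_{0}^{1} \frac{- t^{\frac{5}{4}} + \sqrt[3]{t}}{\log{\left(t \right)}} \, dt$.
$\log{\left(\frac{16}{27} \right)}$

Introduce a parameter $a$ in the exponent: let $I(a) = \int_{0}^{1} \frac{- t^{\frac{5}{4}} + t^{a}}{\log{\left(t \right)}} \, dt$.

Since $\dfrac{\partial}{\partial a}\,t^{a} = t^{a} \ln t$, the $\ln t$ in the denominator cancels and
$$\frac{dI}{da} = \int_{0}^{1} t^{a} \, dt = \left[\frac{t^{a+1}}{a+1}\right]_0^1 = \frac{1}{a + 1}.$$

Integrating with respect to $a$ gives $I(a) = \log{\left(\frac{4 a}{9} + \frac{4}{9} \right)} + C$.

At $a = \frac{5}{4}$ the integrand is identically $0$, so $I(\frac{5}{4}) = 0$. The closed form gives $0$, hence $C = 0$.

Setting $a = \frac{1}{3}$:
$$I = \log{\left(\frac{16}{27} \right)}.$$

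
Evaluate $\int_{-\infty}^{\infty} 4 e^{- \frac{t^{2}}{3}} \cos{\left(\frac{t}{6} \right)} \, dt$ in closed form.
$\frac{4 \sqrt{3} \sqrt{\pi}}{e^{\frac{1}{48}}}$

Treat the cosine frequency as a parameter and define $I(b) = \int_{-\infty}^{\infty} 4 e^{- \frac{t^{2}}{3}} \cos{\left(b t \right)} \, dt$.

Differentiating under the integral sign,
$$I'(b) = \int_{-\infty}^{\infty} - 4 t e^{- \frac{t^{2}}{3}} \sin{\left(b t \right)} \, dt.$$

Integrate $\int_{-\infty}^{\infty} t \sin(b t)\, e^{- \frac{t^{2}}{3}}\, dt$ by parts with $u = \sin(b t)$ and $dv = t\, e^{- \frac{t^{2}}{3}}\, dt$, giving $v = - \frac{3 e^{- \frac{t^{2}}{3}}}{2}$. The boundary term vanishes and
$$\int_{-\infty}^{\infty} t \sin(b t)\, e^{- \frac{t^{2}}{3}}\, dt = \frac{3 b}{2} \int_{-\infty}^{\infty} \cos(b t)\, e^{- \frac{t^{2}}{3}}\, dt,$$
so $I'(b) = - \frac{3 b}{2}\, I(b)$.

This is a separable first-order ODE; solving with the initial condition $I(0) = \int_{-\infty}^{\infty} 4 e^{- \frac{t^{2}}{3}}\,dt = 4 \sqrt{3} \sqrt{\pi}$ gives
$$I(b) = 4 \sqrt{3} \sqrt{\pi} e^{- \frac{3 b^{2}}{4}}.$$

Setting $b = \frac{1}{6}$:
$$I = \frac{4 \sqrt{3} \sqrt{\pi}}{e^{\frac{1}{48}}}.$$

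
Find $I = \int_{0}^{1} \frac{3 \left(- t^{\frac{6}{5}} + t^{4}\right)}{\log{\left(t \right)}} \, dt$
$\log{\left(\frac{15625}{1331} \right)}$

Consider the one-parameter family: let $I(a) = \int_{0}^{1} \frac{3 \left(- t^{\frac{6}{5}} + t^{a}\right)}{\log{\left(t \right)}} \, dt$.

Since $\dfrac{\partial}{\partial a}\,t^{a} = t^{a} \ln t$, the $\ln t$ in the denominator cancels and
$$\frac{dI}{da} = \int_{0}^{1} 3 t^{a} \, dt = 3 \left[\frac{t^{a+1}}{a+1}\right]_0^1 = \frac{3}{a + 1}.$$

Integrating with respect to $a$ gives $I(a) = \log{\left(\frac{125 \left(a + 1\right)^{3}}{1331} \right)} + C$.

At $a = \frac{6}{5}$ the integrand is identically $0$, so $I(\frac{6}{5}) = 0$. The closed form gives $0$, hence $C = 0$.

Setting $a = 4$:
$$I = \log{\left(\frac{15625}{1331} \right)}.$$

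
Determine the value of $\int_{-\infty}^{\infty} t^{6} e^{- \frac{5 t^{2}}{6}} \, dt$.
$\frac{81 \sqrt{30} \sqrt{\pi}}{125}$

Begin with the known integral
$$J(a) = \int_{-\infty}^{\infty} e^{- a t^{2}} \, dt = \frac{\sqrt{\pi}}{\sqrt{a}}.$$

Differentiating under the integral sign brings down a factor of $(-t^2)$:
$$\frac{dJ}{da} = \int_{-\infty}^{\infty} - t^{2} e^{- a t^{2}} \, dt = - \frac{\sqrt{\pi}}{2 a^{\frac{3}{2}}}.$$

Repeating $3$ times in total — each differentiation brings down another $(-t^2)$ — gives
$$\frac{d^{3}J}{da^{3}} = \int_{-\infty}^{\infty} - t^{6} e^{- a t^{2}} \, dt = - \frac{15 \sqrt{\pi}}{8 a^{\frac{7}{2}}},$$
and the integrand here is $(-1)^{3}$ times the target integrand, so $I = (-1)^{3}\,\frac{d^{3}J}{da^{3}} = \frac{15 \sqrt{\pi}}{8 a^{\frac{7}{2}}}$.

Setting $a = \frac{5}{6}$:
$$I = \frac{81 \sqrt{30} \sqrt{\pi}}{125}.$$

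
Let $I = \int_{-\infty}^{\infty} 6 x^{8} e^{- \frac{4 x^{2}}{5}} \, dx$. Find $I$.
$\frac{196875 \sqrt{5} \sqrt{\pi}}{4096}$

Consider the simpler parametrised integral
$$J(a) = \int_{-\infty}^{\infty} 6 e^{- a x^{2}} \, dx = \frac{6 \sqrt{\pi}}{\sqrt{a}}.$$

Differentiating under the integral sign brings down a factor of $(-x^2)$:
$$\frac{dJ}{da} = \int_{-\infty}^{\infty} - 6 x^{2} e^{- a x^{2}} \, dx = - \frac{3 \sqrt{\pi}}{a^{\frac{3}{2}}}.$$

Repeating $4$ times in total — each differentiation brings down another $(-x^2)$ — gives
$$\frac{d^{4}J}{da^{4}} = \int_{-\infty}^{\infty} 6 x^{8} e^{- a x^{2}} \, dx = \frac{315 \sqrt{\pi}}{8 a^{\frac{9}{2}}},$$
and the integrand here is exactly the target integrand, so $I = \frac{315 \sqrt{\pi}}{8 a^{\frac{9}{2}}}$.

Setting $a = \frac{4}{5}$:
$$I = \frac{196875 \sqrt{5} \sqrt{\pi}}{4096}.$$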